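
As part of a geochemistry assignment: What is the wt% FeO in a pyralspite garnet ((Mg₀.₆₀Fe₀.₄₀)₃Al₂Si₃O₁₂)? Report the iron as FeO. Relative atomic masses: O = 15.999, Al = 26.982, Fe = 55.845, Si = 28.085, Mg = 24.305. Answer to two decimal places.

Molar mass of (Mg₀.₆₀Fe₀.₄₀)₃Al₂Si₃O₁₂ = 1.80·24.305 + 1.20·55.845 + 2·26.982 + 3·28.085 + 12·15.999 = 440.970 g/mol.
Each formula unit contains 1.20 Fe, equivalent to 1.20/1 = 1.2000 mol FeO.
M(FeO) = 1×55.845 + 1×15.999 = 71.844 g/mol.
Mass of FeO per formula unit = 1.2000 × 71.844 = 86.213 g.
FeO wt% = 86.213 / 440.970 × 100 = 19.55%.

19.55 wt%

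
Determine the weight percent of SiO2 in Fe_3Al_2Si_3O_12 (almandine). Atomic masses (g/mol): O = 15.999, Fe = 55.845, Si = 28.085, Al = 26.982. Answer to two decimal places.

Molar mass of Fe_3Al_2Si_3O_12 = 3×55.845 + 2×26.982 + 3×28.085 + 12×15.999 = 497.742 g/mol.
Each formula unit contains 3 Si, equivalent to 3/1 = 3.0000 mol SiO2.
M(SiO2) = 1×28.085 + 2×15.999 = 60.083 g/mol.
Mass of SiO2 per formula unit = 3.0000 × 60.083 = 180.249 g.
SiO2 wt% = 180.249 / 497.742 × 100 = 36.21%.

36.21 wt%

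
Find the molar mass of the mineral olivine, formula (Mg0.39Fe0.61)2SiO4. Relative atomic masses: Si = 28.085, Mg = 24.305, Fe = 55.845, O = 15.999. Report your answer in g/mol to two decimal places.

The formula mass is the sum 0.78*24.305 + 1.22*55.845 + 1*28.085 + 4*15.999.

179.17 g/mol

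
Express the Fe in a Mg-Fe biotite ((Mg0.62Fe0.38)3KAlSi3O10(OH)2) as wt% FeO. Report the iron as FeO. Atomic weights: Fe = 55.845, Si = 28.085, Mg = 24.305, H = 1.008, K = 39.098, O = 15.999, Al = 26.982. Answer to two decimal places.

Formula mass = 453.210 g/mol.
1.14 Fe → 1.1400 mol FeO per formula unit; M(FeO) = 71.844, so FeO mass = 81.902 g.
81.902/453.210 × 100 = 18.07 wt%.

18.07 wt%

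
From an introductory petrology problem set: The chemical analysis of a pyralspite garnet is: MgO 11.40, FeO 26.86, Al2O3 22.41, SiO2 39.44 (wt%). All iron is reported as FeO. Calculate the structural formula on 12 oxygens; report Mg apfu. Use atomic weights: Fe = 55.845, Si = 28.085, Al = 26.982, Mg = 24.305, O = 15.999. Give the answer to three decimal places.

1.291 Mg apfu

MgO (M=40.304): mol = 0.28285; Mg = 0.28285, O = 0.28285.
FeO (M=71.844): mol = 0.37387; Fe = 0.37387, O = 0.37387.
Al2O3 (M=101.961): mol = 0.21979; Al = 0.43958, O = 0.65937.
SiO2 (M=60.083): mol = 0.65643; Si = 0.65643, O = 1.31286.
ΣO = 2.62895; factor = 12/ΣO = 4.56456.
Mg apfu = 0.28285 × 4.56456 = 1.291.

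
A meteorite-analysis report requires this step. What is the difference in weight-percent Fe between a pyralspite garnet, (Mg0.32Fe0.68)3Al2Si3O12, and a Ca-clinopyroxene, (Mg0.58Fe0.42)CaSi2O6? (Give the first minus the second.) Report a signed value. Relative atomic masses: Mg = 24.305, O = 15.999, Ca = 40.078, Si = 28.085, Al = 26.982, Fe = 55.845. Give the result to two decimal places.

Fe in (Mg0.32Fe0.68)3Al2Si3O12: molar mass 467.464 g/mol; 2.04×55.845 = 113.924 g → 24.37 wt%.
Fe in (Mg0.58Fe0.42)CaSi2O6: molar mass 229.794 g/mol; 0.42×55.845 = 23.455 g → 10.21 wt%.
Difference = 24.37 − 10.21 = 14.16 percentage points.

14.16 percentage points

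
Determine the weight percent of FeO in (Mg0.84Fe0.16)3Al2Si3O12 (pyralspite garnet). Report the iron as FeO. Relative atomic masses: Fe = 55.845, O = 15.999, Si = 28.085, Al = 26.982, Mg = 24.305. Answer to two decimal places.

Molar mass of (Mg0.84Fe0.16)3Al2Si3O12 = 2.52·24.305 + 0.48·55.845 + 2·26.982 + 3·28.085 + 12·15.999 = 418.261 g/mol.
Each formula unit contains 0.48 Fe, equivalent to 0.48/1 = 0.4800 mol FeO.
M(FeO) = 1×55.845 + 1×15.999 = 71.844 g/mol.
Mass of FeO per formula unit = 0.4800 × 71.844 = 34.485 g.
FeO wt% = 34.485 / 418.261 × 100 = 8.24%.

8.24 wt%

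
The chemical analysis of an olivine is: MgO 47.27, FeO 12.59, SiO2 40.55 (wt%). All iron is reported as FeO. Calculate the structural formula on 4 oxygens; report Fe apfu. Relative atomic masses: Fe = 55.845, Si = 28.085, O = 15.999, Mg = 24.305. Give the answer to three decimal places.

0.260 Fe apfu

MgO (M=40.304): mol = 1.17284; Mg = 1.17284, O = 1.17284.
FeO (M=71.844): mol = 0.17524; Fe = 0.17524, O = 0.17524.
SiO2 (M=60.083): mol = 0.67490; Si = 0.67490, O = 1.34980.
ΣO = 2.69788; factor = 4/ΣO = 1.48265.
Fe apfu = 0.17524 × 1.48265 = 0.260.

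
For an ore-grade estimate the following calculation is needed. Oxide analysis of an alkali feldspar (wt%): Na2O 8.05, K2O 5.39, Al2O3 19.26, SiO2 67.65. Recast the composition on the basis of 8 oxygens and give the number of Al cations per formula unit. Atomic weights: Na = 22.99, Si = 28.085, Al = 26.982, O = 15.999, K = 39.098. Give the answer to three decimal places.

8.05 wt% Na2O ÷ 61.979 g/mol = 0.12988 mol, giving 0.25976 Na and 0.12988 O.
5.39 wt% K2O ÷ 94.195 g/mol = 0.05722 mol, giving 0.11444 K and 0.05722 O.
19.26 wt% Al2O3 ÷ 101.961 g/mol = 0.18890 mol, giving 0.37780 Al and 0.56670 O.
67.65 wt% SiO2 ÷ 60.083 g/mol = 1.12594 mol, giving 1.12594 Si and 2.25188 O.
Oxygen sums to 3.00568; scaling by 8/3.00568 = 2.66163 puts the formula on 8 O.
Al: 0.37780 × 2.66163 = 1.006 atoms per formula unit.

1.006 Al apfu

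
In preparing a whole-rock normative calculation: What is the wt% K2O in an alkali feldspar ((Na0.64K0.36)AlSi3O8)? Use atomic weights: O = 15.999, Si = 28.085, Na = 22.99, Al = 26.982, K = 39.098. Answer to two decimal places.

M((Na0.64K0.36)AlSi3O8) = 268.018 g/mol; M(K2O) = 94.195 g/mol.
Moles K2O per formula unit = 0.36 K ÷ 2 = 0.1800.
K2O fraction = (0.1800 × 94.195) / 268.018 = 16.955/268.018 = 0.0633.

6.33 wt%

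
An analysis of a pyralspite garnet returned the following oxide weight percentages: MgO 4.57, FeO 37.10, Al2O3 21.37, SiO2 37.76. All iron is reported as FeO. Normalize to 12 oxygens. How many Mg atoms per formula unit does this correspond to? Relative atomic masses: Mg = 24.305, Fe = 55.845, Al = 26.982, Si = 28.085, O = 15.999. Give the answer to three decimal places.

MgO (M=40.304): mol = 0.11339; Mg = 0.11339, O = 0.11339.
FeO (M=71.844): mol = 0.51640; Fe = 0.51640, O = 0.51640.
Al2O3 (M=101.961): mol = 0.20959; Al = 0.41918, O = 0.62877.
SiO2 (M=60.083): mol = 0.62846; Si = 0.62846, O = 1.25692.
ΣO = 2.51548; factor = 12/ΣO = 4.77046.
Mg apfu = 0.11339 × 4.77046 = 0.541.

0.541 Mg apfu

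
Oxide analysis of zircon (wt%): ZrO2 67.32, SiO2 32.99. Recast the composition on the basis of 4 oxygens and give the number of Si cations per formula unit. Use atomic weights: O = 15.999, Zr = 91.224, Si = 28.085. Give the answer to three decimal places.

ZrO2 (M=123.222): mol = 0.54633; Zr = 0.54633, O = 1.09266.
SiO2 (M=60.083): mol = 0.54907; Si = 0.54907, O = 1.09814.
ΣO = 2.19080; factor = 4/ΣO = 1.82582.
Si apfu = 0.54907 × 1.82582 = 1.003.

1.003 Si apfu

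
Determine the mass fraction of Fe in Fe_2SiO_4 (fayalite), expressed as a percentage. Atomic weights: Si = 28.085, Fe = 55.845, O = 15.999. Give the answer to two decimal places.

M(Fe_2SiO_4) = 203.771 g/mol.
Fe contributes 2 × 55.845 = 111.690 g per mole.
111.690/203.771 = 0.5481 → 54.81%.

54.81 mass %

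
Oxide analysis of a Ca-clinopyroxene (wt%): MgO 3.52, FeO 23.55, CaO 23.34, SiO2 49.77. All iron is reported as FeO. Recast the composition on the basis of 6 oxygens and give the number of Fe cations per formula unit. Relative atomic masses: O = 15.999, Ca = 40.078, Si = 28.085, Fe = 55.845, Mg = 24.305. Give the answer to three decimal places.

3.52 wt% MgO ÷ 40.304 g/mol = 0.08734 mol, giving 0.08734 Mg and 0.08734 O.
23.55 wt% FeO ÷ 71.844 g/mol = 0.32779 mol, giving 0.32779 Fe and 0.32779 O.
23.34 wt% CaO ÷ 56.077 g/mol = 0.41621 mol, giving 0.41621 Ca and 0.41621 O.
49.77 wt% SiO2 ÷ 60.083 g/mol = 0.82835 mol, giving 0.82835 Si and 1.65670 O.
Oxygen sums to 2.48804; scaling by 6/2.48804 = 2.41154 puts the formula on 6 O.
Fe: 0.32779 × 2.41154 = 0.790 atoms per formula unit.

0.790 Fe apfu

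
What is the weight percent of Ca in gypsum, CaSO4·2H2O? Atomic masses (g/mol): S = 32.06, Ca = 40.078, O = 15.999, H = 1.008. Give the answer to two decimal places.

23.28 mass %

Molar mass of CaSO4·2H2O: 1·40.078 + 1·32.06 + 6·15.999 + 4·1.008 = 172.164 g/mol.
Mass of Ca per formula unit: 1 × 40.078 = 40.078 g.
Weight fraction Ca = 40.078 / 172.164 = 0.2328.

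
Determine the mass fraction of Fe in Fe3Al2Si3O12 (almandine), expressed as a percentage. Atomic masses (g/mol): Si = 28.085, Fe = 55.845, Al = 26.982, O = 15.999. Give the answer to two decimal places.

33.66 mass %

Molar mass of Fe3Al2Si3O12: 3*55.845 + 2*26.982 + 3*28.085 + 12*15.999 = 497.742 g/mol.
Mass of Fe per formula unit: 3 × 55.845 = 167.535 g.
Weight fraction Fe = 167.535 / 497.742 = 0.3366.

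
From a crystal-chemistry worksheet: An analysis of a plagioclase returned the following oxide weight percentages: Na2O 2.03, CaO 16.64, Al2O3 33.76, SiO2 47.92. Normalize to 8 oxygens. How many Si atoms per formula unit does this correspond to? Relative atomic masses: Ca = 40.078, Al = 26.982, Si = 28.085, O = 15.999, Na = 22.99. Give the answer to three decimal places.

Na2O: 2.03/61.979 = 0.03275 mol → 0.06550 mol Na, 0.03275 mol O.
CaO: 16.64/56.077 = 0.29673 mol → 0.29673 mol Ca, 0.29673 mol O.
Al2O3: 33.76/101.961 = 0.33111 mol → 0.66222 mol Al, 0.99333 mol O.
SiO2: 47.92/60.083 = 0.79756 mol → 0.79756 mol Si, 1.59512 mol O.
Total oxygen = 2.91793 mol. Normalization factor = 8/2.91793 = 2.74167.
Si per 8 O = 0.79756 × 2.74167 = 2.187.

2.187 Si apfu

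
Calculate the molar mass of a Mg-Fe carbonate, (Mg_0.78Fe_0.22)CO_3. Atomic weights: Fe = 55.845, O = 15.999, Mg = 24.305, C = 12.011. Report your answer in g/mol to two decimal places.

The formula mass is the sum 0.78(24.305) + 0.22(55.845) + 1(12.011) + 3(15.999).

91.25 g/mol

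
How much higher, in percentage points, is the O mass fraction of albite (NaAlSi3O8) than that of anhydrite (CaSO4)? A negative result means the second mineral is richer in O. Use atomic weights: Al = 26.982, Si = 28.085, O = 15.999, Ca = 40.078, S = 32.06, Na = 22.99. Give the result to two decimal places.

O in NaAlSi3O8: molar mass 262.219 g/mol; 8×15.999 = 127.992 g → 48.81 wt%.
O in CaSO4: molar mass 136.134 g/mol; 4×15.999 = 63.996 g → 47.01 wt%.
Difference = 48.81 − 47.01 = 1.80 percentage points.

1.80 percentage points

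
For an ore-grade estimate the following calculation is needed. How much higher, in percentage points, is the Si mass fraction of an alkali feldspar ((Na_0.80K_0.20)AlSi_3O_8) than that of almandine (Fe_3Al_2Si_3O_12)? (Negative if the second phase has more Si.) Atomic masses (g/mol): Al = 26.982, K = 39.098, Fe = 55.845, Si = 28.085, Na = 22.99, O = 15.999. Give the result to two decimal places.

Si in (Na_0.80K_0.20)AlSi_3O_8: molar mass 265.441 g/mol; 3×28.085 = 84.255 g → 31.74 wt%.
Si in Fe_3Al_2Si_3O_12: molar mass 497.742 g/mol; 3×28.085 = 84.255 g → 16.93 wt%.
Difference = 31.74 − 16.93 = 14.81 percentage points.

14.81 percentage points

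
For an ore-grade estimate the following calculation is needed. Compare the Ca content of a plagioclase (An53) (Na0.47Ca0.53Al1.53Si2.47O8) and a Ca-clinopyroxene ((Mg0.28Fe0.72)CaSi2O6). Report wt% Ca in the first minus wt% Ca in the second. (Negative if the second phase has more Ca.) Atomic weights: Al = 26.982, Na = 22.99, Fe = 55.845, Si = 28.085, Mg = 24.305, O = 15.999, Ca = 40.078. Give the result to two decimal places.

First mineral: 21.241 g Ca in 270.691 g formula = 7.85 wt% Ca.
Second mineral: 40.078 g Ca in 239.256 g formula = 16.75 wt% Ca.
7.85% − 16.75% gives a difference of -8.90 percentage points.

-8.90 percentage points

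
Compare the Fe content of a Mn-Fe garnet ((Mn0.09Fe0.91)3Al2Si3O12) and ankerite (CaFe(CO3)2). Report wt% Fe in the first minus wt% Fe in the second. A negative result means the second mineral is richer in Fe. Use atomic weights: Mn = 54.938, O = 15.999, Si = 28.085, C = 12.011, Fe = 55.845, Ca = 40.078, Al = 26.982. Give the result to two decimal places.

4.78 percentage points

Fe in (Mn0.09Fe0.91)3Al2Si3O12: molar mass 497.497 g/mol; 2.73×55.845 = 152.457 g → 30.64 wt%.
Fe in CaFe(CO3)2: molar mass 215.939 g/mol; 1×55.845 = 55.845 g → 25.86 wt%.
Difference = 30.64 − 25.86 = 4.78 percentage points.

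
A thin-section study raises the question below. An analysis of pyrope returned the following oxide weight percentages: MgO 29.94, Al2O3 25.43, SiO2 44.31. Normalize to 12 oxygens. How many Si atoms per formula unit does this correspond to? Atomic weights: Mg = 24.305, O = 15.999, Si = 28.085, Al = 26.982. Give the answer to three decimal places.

2.984 Si apfu

MgO (M=40.304): mol = 0.74285; Mg = 0.74285, O = 0.74285.
Al2O3 (M=101.961): mol = 0.24941; Al = 0.49882, O = 0.74823.
SiO2 (M=60.083): mol = 0.73748; Si = 0.73748, O = 1.47496.
ΣO = 2.96604; factor = 12/ΣO = 4.04580.
Si apfu = 0.73748 × 4.04580 = 2.984.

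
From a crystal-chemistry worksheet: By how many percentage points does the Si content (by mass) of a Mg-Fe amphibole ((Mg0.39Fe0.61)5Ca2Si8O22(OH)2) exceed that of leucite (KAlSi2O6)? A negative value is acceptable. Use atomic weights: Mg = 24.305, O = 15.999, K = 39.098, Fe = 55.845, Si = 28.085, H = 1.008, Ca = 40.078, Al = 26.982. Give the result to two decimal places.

Si in (Mg0.39Fe0.61)5Ca2Si8O22(OH)2: molar mass 908.550 g/mol; 8×28.085 = 224.680 g → 24.73 wt%.
Si in KAlSi2O6: molar mass 218.244 g/mol; 2×28.085 = 56.170 g → 25.74 wt%.
Difference = 24.73 − 25.74 = -1.01 percentage points.

-1.01 percentage points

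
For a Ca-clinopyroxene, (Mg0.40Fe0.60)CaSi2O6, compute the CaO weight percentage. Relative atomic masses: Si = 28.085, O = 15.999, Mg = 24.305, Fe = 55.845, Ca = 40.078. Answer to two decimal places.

M((Mg0.40Fe0.60)CaSi2O6) = 235.471 g/mol; M(CaO) = 56.077 g/mol.
Moles CaO per formula unit = 1 Ca ÷ 1 = 1.0000.
CaO fraction = (1.0000 × 56.077) / 235.471 = 56.077/235.471 = 0.2381.

23.81 wt%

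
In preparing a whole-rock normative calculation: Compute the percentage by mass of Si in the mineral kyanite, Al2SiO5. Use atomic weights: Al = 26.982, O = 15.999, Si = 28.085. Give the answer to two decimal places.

Molar mass of Al2SiO5: 2·26.982 + 1·28.085 + 5·15.999 = 162.044 g/mol.
Mass of Si per formula unit: 1 × 28.085 = 28.085 g.
Weight fraction Si = 28.085 / 162.044 = 0.1733.

17.33 mass %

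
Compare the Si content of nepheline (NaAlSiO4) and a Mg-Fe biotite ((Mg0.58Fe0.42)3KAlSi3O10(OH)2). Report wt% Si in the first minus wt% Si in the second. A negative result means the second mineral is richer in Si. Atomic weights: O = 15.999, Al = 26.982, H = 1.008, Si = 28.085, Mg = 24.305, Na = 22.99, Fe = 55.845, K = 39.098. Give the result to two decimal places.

1.33 percentage points

First mineral: 28.085 g Si in 142.053 g formula = 19.77 wt% Si.
Second mineral: 84.255 g Si in 456.994 g formula = 18.44 wt% Si.
19.77% − 18.44% gives a difference of 1.33 percentage points.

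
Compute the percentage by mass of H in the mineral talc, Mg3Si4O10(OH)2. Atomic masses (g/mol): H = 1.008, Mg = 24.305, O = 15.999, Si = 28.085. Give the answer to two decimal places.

M(Mg3Si4O10(OH)2) = 379.259 g/mol.
H contributes 2 × 1.008 = 2.016 g per mole.
2.016/379.259 = 0.0053 → 0.53%.

0.53 mass %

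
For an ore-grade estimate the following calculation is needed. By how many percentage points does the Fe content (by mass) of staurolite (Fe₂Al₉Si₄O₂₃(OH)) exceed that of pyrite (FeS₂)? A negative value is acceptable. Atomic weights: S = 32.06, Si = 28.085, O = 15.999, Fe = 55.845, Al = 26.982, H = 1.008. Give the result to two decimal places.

-33.44 percentage points

Fe in Fe₂Al₉Si₄O₂₃(OH): molar mass 851.852 g/mol; 2×55.845 = 111.690 g → 13.11 wt%.
Fe in FeS₂: molar mass 119.965 g/mol; 1×55.845 = 55.845 g → 46.55 wt%.
Difference = 13.11 − 46.55 = -33.44 percentage points.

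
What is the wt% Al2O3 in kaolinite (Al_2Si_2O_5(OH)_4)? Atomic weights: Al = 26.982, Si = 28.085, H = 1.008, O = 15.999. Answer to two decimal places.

39.50 wt%

M(Al_2Si_2O_5(OH)_4) = 258.157 g/mol; M(Al2O3) = 101.961 g/mol.
Moles Al2O3 per formula unit = 2 Al ÷ 2 = 1.0000.
Al2O3 fraction = (1.0000 × 101.961) / 258.157 = 101.961/258.157 = 0.3950.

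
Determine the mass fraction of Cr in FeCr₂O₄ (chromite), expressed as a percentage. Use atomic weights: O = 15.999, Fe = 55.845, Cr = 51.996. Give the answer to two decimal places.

46.46 wt%

Formula mass = 1*55.845 + 2*51.996 + 4*15.999 = 223.833 g/mol, of which 103.992 g is Cr.
So Cr makes up 103.992/223.833 = 0.4646 of the mass, i.e. 46.46%.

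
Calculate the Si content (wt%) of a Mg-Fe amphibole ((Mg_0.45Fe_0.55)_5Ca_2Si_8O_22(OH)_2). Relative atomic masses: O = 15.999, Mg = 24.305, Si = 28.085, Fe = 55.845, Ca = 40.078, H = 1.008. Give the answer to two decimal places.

M((Mg_0.45Fe_0.55)_5Ca_2Si_8O_22(OH)_2) = 899.088 g/mol.
Si contributes 8 × 28.085 = 224.680 g per mole.
224.680/899.088 = 0.2499 → 24.99%.

24.99 wt%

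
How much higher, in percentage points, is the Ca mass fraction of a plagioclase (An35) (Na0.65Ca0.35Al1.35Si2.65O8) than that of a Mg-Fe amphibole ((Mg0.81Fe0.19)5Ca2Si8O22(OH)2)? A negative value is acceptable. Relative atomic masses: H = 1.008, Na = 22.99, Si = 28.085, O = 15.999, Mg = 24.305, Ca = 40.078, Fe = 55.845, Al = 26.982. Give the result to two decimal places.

-4.28 percentage points

M(Na0.65Ca0.35Al1.35Si2.65O8) = 267.814 g/mol, so wt% Ca = 14.027/267.814 × 100 = 5.24%.
M((Mg0.81Fe0.19)5Ca2Si8O22(OH)2) = 842.316 g/mol, so wt% Ca = 80.156/842.316 × 100 = 9.52%.
5.24 − 9.52 = -4.28 pp.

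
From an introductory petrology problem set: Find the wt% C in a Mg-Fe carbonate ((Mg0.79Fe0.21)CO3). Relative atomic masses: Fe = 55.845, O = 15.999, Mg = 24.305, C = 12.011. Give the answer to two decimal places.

Formula mass = 0.79×24.305 + 0.21×55.845 + 1×12.011 + 3×15.999 = 90.936 g/mol, of which 12.011 g is C.
So C makes up 12.011/90.936 = 0.1321 of the mass, i.e. 13.21%.

13.21 weight percent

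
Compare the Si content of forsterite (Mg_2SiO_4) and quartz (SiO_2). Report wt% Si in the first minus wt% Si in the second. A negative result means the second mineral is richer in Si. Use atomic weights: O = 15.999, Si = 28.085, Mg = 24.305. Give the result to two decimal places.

First mineral: 28.085 g Si in 140.691 g formula = 19.96 wt% Si.
Second mineral: 28.085 g Si in 60.083 g formula = 46.74 wt% Si.
19.96% − 46.74% gives a difference of -26.78 percentage points.

-26.78 percentage points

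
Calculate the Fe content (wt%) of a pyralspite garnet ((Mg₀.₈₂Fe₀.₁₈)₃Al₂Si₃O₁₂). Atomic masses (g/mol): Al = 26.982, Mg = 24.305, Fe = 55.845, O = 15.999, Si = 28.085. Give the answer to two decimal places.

7.18 wt%

M((Mg₀.₈₂Fe₀.₁₈)₃Al₂Si₃O₁₂) = 420.154 g/mol.
Fe contributes 0.54 × 55.845 = 30.156 g per mole.
30.156/420.154 = 0.0718 → 7.18%.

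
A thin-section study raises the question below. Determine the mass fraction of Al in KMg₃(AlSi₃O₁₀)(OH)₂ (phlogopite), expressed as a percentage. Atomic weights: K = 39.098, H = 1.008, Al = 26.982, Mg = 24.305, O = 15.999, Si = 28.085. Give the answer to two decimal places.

Molar mass of KMg₃(AlSi₃O₁₀)(OH)₂: 1*39.098 + 3*24.305 + 1*26.982 + 3*28.085 + 12*15.999 + 2*1.008 = 417.254 g/mol.
Mass of Al per formula unit: 1 × 26.982 = 26.982 g.
Weight fraction Al = 26.982 / 417.254 = 0.0647.

6.47 wt%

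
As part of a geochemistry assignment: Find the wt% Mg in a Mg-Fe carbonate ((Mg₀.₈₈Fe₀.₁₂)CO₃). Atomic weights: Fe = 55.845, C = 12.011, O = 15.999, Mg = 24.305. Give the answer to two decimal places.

24.28 mass %

M((Mg₀.₈₈Fe₀.₁₂)CO₃) = 88.098 g/mol.
Mg contributes 0.88 × 24.305 = 21.388 g per mole.
21.388/88.098 = 0.2428 → 24.28%.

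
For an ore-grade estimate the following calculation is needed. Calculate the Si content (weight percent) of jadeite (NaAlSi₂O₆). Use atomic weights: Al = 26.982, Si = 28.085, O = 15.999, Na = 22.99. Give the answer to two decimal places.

27.79 weight percent

Molar mass of NaAlSi₂O₆: 1·22.99 + 1·26.982 + 2·28.085 + 6·15.999 = 202.136 g/mol.
Mass of Si per formula unit: 2 × 28.085 = 56.170 g.
Weight fraction Si = 56.170 / 202.136 = 0.2779.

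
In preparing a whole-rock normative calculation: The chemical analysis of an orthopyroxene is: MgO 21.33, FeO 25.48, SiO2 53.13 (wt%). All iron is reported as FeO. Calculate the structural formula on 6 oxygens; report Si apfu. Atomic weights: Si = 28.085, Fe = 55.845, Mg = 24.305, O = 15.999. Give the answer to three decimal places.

21.33 wt% MgO ÷ 40.304 g/mol = 0.52923 mol, giving 0.52923 Mg and 0.52923 O.
25.48 wt% FeO ÷ 71.844 g/mol = 0.35466 mol, giving 0.35466 Fe and 0.35466 O.
53.13 wt% SiO2 ÷ 60.083 g/mol = 0.88428 mol, giving 0.88428 Si and 1.76856 O.
Oxygen sums to 2.65245; scaling by 6/2.65245 = 2.26206 puts the formula on 6 O.
Si: 0.88428 × 2.26206 = 2.000 atoms per formula unit.

2.000 Si apfu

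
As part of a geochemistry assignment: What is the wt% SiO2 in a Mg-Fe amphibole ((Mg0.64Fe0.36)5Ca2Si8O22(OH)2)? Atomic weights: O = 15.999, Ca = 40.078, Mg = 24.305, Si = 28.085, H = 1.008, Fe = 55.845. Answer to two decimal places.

M((Mg0.64Fe0.36)5Ca2Si8O22(OH)2) = 869.125 g/mol; M(SiO2) = 60.083 g/mol.
Moles SiO2 per formula unit = 8 Si ÷ 1 = 8.0000.
SiO2 fraction = (8.0000 × 60.083) / 869.125 = 480.664/869.125 = 0.5530.

55.30 wt%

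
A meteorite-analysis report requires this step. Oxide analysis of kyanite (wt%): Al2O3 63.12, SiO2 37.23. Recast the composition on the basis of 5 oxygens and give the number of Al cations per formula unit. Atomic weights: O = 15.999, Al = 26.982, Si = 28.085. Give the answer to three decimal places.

1.999 Al apfu

Al2O3 (M=101.961): mol = 0.61906; Al = 1.23812, O = 1.85718.
SiO2 (M=60.083): mol = 0.61964; Si = 0.61964, O = 1.23928.
ΣO = 3.09646; factor = 5/ΣO = 1.61475.
Al apfu = 1.23812 × 1.61475 = 1.999.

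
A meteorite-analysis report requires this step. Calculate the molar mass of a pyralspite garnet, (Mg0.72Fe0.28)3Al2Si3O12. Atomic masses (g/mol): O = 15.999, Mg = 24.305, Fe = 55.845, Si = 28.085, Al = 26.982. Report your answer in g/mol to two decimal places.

M = 2.16×24.305 + 0.84×55.845 + 2×26.982 + 3×28.085 + 12×15.999

429.62 g/mol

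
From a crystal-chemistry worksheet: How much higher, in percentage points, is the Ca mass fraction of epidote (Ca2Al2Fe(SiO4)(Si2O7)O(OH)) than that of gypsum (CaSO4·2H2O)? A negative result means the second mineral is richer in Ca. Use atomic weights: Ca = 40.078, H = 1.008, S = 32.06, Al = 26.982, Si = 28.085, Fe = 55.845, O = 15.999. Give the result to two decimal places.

First mineral: 80.156 g Ca in 483.215 g formula = 16.59 wt% Ca.
Second mineral: 40.078 g Ca in 172.164 g formula = 23.28 wt% Ca.
16.59% − 23.28% gives a difference of -6.69 percentage points.

-6.69 percentage points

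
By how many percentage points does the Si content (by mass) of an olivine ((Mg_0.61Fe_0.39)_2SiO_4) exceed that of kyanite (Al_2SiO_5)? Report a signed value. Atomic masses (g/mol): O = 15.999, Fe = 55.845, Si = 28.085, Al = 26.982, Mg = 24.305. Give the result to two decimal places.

-0.34 percentage points

Si in (Mg_0.61Fe_0.39)_2SiO_4: molar mass 165.292 g/mol; 1×28.085 = 28.085 g → 16.99 wt%.
Si in Al_2SiO_5: molar mass 162.044 g/mol; 1×28.085 = 28.085 g → 17.33 wt%.
Difference = 16.99 − 17.33 = -0.34 percentage points.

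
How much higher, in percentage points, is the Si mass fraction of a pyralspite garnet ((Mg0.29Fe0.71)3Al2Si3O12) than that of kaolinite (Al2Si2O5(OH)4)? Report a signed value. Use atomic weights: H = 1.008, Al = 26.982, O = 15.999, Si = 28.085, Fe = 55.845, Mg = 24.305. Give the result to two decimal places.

-3.84 percentage points

Si in (Mg0.29Fe0.71)3Al2Si3O12: molar mass 470.302 g/mol; 3×28.085 = 84.255 g → 17.92 wt%.
Si in Al2Si2O5(OH)4: molar mass 258.157 g/mol; 2×28.085 = 56.170 g → 21.76 wt%.
Difference = 17.92 − 21.76 = -3.84 percentage points.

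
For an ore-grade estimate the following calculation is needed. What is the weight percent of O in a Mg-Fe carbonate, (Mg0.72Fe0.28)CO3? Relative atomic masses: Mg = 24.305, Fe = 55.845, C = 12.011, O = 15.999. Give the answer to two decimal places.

M((Mg0.72Fe0.28)CO3) = 93.144 g/mol.
O contributes 3 × 15.999 = 47.997 g per mole.
47.997/93.144 = 0.5153 → 51.53%.

51.53 mass %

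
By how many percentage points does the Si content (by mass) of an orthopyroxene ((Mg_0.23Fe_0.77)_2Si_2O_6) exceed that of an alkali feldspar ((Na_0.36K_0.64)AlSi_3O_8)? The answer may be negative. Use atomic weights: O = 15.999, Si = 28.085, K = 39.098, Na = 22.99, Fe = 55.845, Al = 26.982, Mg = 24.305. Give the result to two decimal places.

First mineral: 56.170 g Si in 249.346 g formula = 22.53 wt% Si.
Second mineral: 84.255 g Si in 272.528 g formula = 30.92 wt% Si.
22.53% − 30.92% gives a difference of -8.39 percentage points.

-8.39 percentage points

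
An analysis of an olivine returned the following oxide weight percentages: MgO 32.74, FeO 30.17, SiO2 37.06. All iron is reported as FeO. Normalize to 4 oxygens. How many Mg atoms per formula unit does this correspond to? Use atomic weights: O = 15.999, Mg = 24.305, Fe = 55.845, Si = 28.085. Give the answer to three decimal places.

1.318 Mg apfu

32.74 wt% MgO ÷ 40.304 g/mol = 0.81233 mol, giving 0.81233 Mg and 0.81233 O.
30.17 wt% FeO ÷ 71.844 g/mol = 0.41994 mol, giving 0.41994 Fe and 0.41994 O.
37.06 wt% SiO2 ÷ 60.083 g/mol = 0.61681 mol, giving 0.61681 Si and 1.23362 O.
Oxygen sums to 2.46589; scaling by 4/2.46589 = 1.62213 puts the formula on 4 O.
Mg: 0.81233 × 1.62213 = 1.318 atoms per formula unit.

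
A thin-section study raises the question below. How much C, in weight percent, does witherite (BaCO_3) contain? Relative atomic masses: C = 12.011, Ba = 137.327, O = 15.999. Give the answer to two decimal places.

Formula mass = 1*137.327 + 1*12.011 + 3*15.999 = 197.335 g/mol, of which 12.011 g is C.
So C makes up 12.011/197.335 = 0.0609 of the mass, i.e. 6.09%.

6.09 weight percent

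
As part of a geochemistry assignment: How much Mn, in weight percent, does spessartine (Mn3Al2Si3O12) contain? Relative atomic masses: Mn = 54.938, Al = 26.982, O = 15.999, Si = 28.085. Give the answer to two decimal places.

Molar mass of Mn3Al2Si3O12: 3*54.938 + 2*26.982 + 3*28.085 + 12*15.999 = 495.021 g/mol.
Mass of Mn per formula unit: 3 × 54.938 = 164.814 g.
Weight fraction Mn = 164.814 / 495.021 = 0.3329.

33.29 weight percent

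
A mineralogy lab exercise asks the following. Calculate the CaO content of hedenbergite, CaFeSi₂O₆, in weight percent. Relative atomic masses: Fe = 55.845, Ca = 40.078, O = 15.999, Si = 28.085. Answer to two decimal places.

M(CaFeSi₂O₆) = 248.087 g/mol; M(CaO) = 56.077 g/mol.
Moles CaO per formula unit = 1 Ca ÷ 1 = 1.0000.
CaO fraction = (1.0000 × 56.077) / 248.087 = 56.077/248.087 = 0.2260.

22.60 wt%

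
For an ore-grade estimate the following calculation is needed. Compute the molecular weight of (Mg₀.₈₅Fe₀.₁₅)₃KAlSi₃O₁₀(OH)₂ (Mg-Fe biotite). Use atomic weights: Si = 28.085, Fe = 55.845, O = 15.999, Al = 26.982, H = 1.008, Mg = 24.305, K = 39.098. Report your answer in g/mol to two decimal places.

M = 2.55(24.305) + 0.45(55.845) + 1(39.098) + 1(26.982) + 3(28.085) + 12(15.999) + 2(1.008)

431.45 g/mol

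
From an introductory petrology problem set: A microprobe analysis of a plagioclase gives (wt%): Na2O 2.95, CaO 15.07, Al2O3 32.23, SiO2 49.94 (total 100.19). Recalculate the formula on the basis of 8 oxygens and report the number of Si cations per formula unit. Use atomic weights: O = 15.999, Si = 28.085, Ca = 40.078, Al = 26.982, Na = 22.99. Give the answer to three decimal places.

2.272 Si apfu

Na2O: 2.95/61.979 = 0.04760 mol → 0.09520 mol Na, 0.04760 mol O.
CaO: 15.07/56.077 = 0.26874 mol → 0.26874 mol Ca, 0.26874 mol O.
Al2O3: 32.23/101.961 = 0.31610 mol → 0.63220 mol Al, 0.94830 mol O.
SiO2: 49.94/60.083 = 0.83118 mol → 0.83118 mol Si, 1.66236 mol O.
Total oxygen = 2.92700 mol. Normalization factor = 8/2.92700 = 2.73317.
Si per 8 O = 0.83118 × 2.73317 = 2.272.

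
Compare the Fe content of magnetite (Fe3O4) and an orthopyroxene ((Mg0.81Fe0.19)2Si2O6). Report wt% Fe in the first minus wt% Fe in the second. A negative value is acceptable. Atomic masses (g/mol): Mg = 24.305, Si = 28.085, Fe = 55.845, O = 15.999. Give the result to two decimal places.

M(Fe3O4) = 231.531 g/mol, so wt% Fe = 167.535/231.531 × 100 = 72.36%.
M((Mg0.81Fe0.19)2Si2O6) = 212.759 g/mol, so wt% Fe = 21.221/212.759 × 100 = 9.97%.
72.36 − 9.97 = 62.39 pp.

62.39 percentage points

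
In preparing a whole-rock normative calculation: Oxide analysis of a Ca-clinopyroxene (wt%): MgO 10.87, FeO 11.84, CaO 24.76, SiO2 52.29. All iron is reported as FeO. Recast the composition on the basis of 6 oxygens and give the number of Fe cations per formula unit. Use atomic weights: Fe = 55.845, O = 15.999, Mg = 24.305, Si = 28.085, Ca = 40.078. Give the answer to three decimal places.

10.87 wt% MgO ÷ 40.304 g/mol = 0.26970 mol, giving 0.26970 Mg and 0.26970 O.
11.84 wt% FeO ÷ 71.844 g/mol = 0.16480 mol, giving 0.16480 Fe and 0.16480 O.
24.76 wt% CaO ÷ 56.077 g/mol = 0.44154 mol, giving 0.44154 Ca and 0.44154 O.
52.29 wt% SiO2 ÷ 60.083 g/mol = 0.87030 mol, giving 0.87030 Si and 1.74060 O.
Oxygen sums to 2.61664; scaling by 6/2.61664 = 2.29302 puts the formula on 6 O.
Fe: 0.16480 × 2.29302 = 0.378 atoms per formula unit.

0.378 Fe apfu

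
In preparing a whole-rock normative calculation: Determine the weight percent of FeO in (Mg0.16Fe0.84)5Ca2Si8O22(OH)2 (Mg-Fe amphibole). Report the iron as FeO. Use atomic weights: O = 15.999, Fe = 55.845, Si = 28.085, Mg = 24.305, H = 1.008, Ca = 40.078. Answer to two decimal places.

Molar mass of (Mg0.16Fe0.84)5Ca2Si8O22(OH)2 = 0.80·24.305 + 4.20·55.845 + 2·40.078 + 8·28.085 + 24·15.999 + 2·1.008 = 944.821 g/mol.
Each formula unit contains 4.20 Fe, equivalent to 4.20/1 = 4.2000 mol FeO.
M(FeO) = 1×55.845 + 1×15.999 = 71.844 g/mol.
Mass of FeO per formula unit = 4.2000 × 71.844 = 301.745 g.
FeO wt% = 301.745 / 944.821 × 100 = 31.94%.

31.94 wt%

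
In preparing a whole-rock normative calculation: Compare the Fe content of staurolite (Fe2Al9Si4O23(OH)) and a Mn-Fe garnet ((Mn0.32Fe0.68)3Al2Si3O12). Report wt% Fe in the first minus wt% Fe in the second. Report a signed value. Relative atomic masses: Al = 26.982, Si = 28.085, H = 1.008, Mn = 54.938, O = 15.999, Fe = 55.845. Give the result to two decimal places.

First mineral: 111.690 g Fe in 851.852 g formula = 13.11 wt% Fe.
Second mineral: 113.924 g Fe in 496.871 g formula = 22.93 wt% Fe.
13.11% − 22.93% gives a difference of -9.82 percentage points.

-9.82 percentage points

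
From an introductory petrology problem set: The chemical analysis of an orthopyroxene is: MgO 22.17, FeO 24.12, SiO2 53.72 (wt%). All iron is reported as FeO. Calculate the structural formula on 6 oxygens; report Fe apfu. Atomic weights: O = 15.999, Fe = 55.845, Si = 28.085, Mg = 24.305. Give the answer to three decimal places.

0.753 Fe apfu

MgO (M=40.304): mol = 0.55007; Mg = 0.55007, O = 0.55007.
FeO (M=71.844): mol = 0.33573; Fe = 0.33573, O = 0.33573.
SiO2 (M=60.083): mol = 0.89410; Si = 0.89410, O = 1.78820.
ΣO = 2.67400; factor = 6/ΣO = 2.24383.
Fe apfu = 0.33573 × 2.24383 = 0.753.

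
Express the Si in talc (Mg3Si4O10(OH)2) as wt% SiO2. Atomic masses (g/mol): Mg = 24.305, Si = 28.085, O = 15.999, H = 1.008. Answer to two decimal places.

Formula mass = 379.259 g/mol.
4 Si → 4.0000 mol SiO2 per formula unit; M(SiO2) = 60.083, so SiO2 mass = 240.332 g.
240.332/379.259 × 100 = 63.37 wt%.

63.37 wt%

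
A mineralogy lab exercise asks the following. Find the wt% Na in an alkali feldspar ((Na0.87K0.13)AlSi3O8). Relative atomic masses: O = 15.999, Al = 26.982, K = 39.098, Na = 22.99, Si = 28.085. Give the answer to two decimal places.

7.57 weight percent

Formula mass = 0.87*22.99 + 0.13*39.098 + 1*26.982 + 3*28.085 + 8*15.999 = 264.313 g/mol, of which 20.001 g is Na.
So Na makes up 20.001/264.313 = 0.0757 of the mass, i.e. 7.57%.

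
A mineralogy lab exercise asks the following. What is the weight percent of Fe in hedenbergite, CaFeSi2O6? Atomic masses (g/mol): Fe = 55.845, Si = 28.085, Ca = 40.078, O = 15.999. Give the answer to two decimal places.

M(CaFeSi2O6) = 248.087 g/mol.
Fe contributes 1 × 55.845 = 55.845 g per mole.
55.845/248.087 = 0.2251 → 22.51%.

22.51 weight percent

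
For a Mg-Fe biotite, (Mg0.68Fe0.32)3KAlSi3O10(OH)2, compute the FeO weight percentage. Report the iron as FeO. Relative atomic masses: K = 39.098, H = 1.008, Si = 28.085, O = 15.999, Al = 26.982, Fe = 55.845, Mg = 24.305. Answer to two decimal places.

M((Mg0.68Fe0.32)3KAlSi3O10(OH)2) = 447.532 g/mol; M(FeO) = 71.844 g/mol.
Moles FeO per formula unit = 0.96 Fe ÷ 1 = 0.9600.
FeO fraction = (0.9600 × 71.844) / 447.532 = 68.970/447.532 = 0.1541.

15.41 wt%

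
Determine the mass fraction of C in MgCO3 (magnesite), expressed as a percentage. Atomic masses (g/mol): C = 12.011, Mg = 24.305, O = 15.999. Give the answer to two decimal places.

14.25 weight percent

M(MgCO3) = 84.313 g/mol.
C contributes 1 × 12.011 = 12.011 g per mole.
12.011/84.313 = 0.1425 → 14.25%.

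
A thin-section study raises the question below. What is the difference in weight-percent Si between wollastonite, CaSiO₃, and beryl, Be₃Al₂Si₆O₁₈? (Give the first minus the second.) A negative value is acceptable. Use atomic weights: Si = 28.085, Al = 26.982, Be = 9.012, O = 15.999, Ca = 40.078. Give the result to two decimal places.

First mineral: 28.085 g Si in 116.160 g formula = 24.18 wt% Si.
Second mineral: 168.510 g Si in 537.492 g formula = 31.35 wt% Si.
24.18% − 31.35% gives a difference of -7.17 percentage points.

-7.17 percentage points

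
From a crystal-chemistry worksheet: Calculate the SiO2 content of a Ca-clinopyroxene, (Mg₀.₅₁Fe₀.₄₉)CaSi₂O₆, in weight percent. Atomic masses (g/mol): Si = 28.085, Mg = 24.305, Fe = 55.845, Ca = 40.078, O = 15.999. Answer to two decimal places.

M((Mg₀.₅₁Fe₀.₄₉)CaSi₂O₆) = 232.002 g/mol; M(SiO2) = 60.083 g/mol.
Moles SiO2 per formula unit = 2 Si ÷ 1 = 2.0000.
SiO2 fraction = (2.0000 × 60.083) / 232.002 = 120.166/232.002 = 0.5180.

51.80 wt%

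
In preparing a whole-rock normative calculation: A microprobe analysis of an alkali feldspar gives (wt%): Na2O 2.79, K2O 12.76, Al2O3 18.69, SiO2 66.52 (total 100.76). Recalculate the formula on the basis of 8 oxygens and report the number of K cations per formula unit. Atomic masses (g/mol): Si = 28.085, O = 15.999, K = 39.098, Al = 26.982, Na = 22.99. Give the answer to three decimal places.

2.79 wt% Na2O ÷ 61.979 g/mol = 0.04502 mol, giving 0.09004 Na and 0.04502 O.
12.76 wt% K2O ÷ 94.195 g/mol = 0.13546 mol, giving 0.27092 K and 0.13546 O.
18.69 wt% Al2O3 ÷ 101.961 g/mol = 0.18331 mol, giving 0.36662 Al and 0.54993 O.
66.52 wt% SiO2 ÷ 60.083 g/mol = 1.10714 mol, giving 1.10714 Si and 2.21428 O.
Oxygen sums to 2.94469; scaling by 8/2.94469 = 2.71675 puts the formula on 8 O.
K: 0.27092 × 2.71675 = 0.736 atoms per formula unit.

0.736 K apfu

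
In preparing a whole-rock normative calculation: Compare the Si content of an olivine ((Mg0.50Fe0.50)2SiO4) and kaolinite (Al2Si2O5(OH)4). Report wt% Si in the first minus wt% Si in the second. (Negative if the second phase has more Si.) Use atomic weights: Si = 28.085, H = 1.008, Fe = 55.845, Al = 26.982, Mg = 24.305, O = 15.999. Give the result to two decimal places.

-5.45 percentage points

First mineral: 28.085 g Si in 172.231 g formula = 16.31 wt% Si.
Second mineral: 56.170 g Si in 258.157 g formula = 21.76 wt% Si.
16.31% − 21.76% gives a difference of -5.45 percentage points.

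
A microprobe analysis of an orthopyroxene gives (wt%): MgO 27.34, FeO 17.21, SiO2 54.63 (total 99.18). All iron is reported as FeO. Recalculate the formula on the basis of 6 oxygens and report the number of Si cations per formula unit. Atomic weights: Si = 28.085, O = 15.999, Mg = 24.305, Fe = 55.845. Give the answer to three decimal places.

1.994 Si apfu

MgO: 27.34/40.304 = 0.67834 mol → 0.67834 mol Mg, 0.67834 mol O.
FeO: 17.21/71.844 = 0.23955 mol → 0.23955 mol Fe, 0.23955 mol O.
SiO2: 54.63/60.083 = 0.90924 mol → 0.90924 mol Si, 1.81848 mol O.
Total oxygen = 2.73637 mol. Normalization factor = 6/2.73637 = 2.19269.
Si per 6 O = 0.90924 × 2.19269 = 1.994.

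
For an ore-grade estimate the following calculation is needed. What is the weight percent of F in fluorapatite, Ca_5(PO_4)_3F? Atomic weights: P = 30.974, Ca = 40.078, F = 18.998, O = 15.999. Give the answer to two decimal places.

M(Ca_5(PO_4)_3F) = 504.298 g/mol.
F contributes 1 × 18.998 = 18.998 g per mole.
18.998/504.298 = 0.0377 → 3.77%.

3.77 mass %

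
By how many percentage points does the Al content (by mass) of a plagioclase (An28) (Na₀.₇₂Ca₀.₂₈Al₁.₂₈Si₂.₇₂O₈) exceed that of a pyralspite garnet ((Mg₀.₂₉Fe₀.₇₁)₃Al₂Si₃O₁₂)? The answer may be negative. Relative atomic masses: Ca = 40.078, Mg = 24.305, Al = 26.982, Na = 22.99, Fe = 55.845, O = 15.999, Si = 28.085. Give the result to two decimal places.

1.48 percentage points

First mineral: 34.537 g Al in 266.695 g formula = 12.95 wt% Al.
Second mineral: 53.964 g Al in 470.302 g formula = 11.47 wt% Al.
12.95% − 11.47% gives a difference of 1.48 percentage points.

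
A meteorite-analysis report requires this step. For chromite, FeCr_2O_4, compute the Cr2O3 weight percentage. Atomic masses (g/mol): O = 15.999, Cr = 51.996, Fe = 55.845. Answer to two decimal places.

67.90 wt%

Molar mass of FeCr_2O_4 = 1·55.845 + 2·51.996 + 4·15.999 = 223.833 g/mol.
Each formula unit contains 2 Cr, equivalent to 2/2 = 1.0000 mol Cr2O3.
M(Cr2O3) = 2×51.996 + 3×15.999 = 151.989 g/mol.
Mass of Cr2O3 per formula unit = 1.0000 × 151.989 = 151.989 g.
Cr2O3 wt% = 151.989 / 223.833 × 100 = 67.90%.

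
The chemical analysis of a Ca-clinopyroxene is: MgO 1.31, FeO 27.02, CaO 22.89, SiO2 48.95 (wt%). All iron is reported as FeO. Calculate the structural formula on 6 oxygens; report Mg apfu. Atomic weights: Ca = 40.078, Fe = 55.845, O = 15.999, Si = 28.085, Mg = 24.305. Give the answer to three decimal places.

MgO (M=40.304): mol = 0.03250; Mg = 0.03250, O = 0.03250.
FeO (M=71.844): mol = 0.37609; Fe = 0.37609, O = 0.37609.
CaO (M=56.077): mol = 0.40819; Ca = 0.40819, O = 0.40819.
SiO2 (M=60.083): mol = 0.81471; Si = 0.81471, O = 1.62942.
ΣO = 2.44620; factor = 6/ΣO = 2.45278.
Mg apfu = 0.03250 × 2.45278 = 0.080.

0.080 Mg apfu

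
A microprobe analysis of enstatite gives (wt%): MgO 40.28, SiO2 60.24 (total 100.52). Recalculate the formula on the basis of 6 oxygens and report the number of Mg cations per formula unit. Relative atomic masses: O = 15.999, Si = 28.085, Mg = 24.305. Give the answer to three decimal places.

1.996 Mg apfu

40.28 wt% MgO ÷ 40.304 g/mol = 0.99940 mol, giving 0.99940 Mg and 0.99940 O.
60.24 wt% SiO2 ÷ 60.083 g/mol = 1.00261 mol, giving 1.00261 Si and 2.00522 O.
Oxygen sums to 3.00462; scaling by 6/3.00462 = 1.99692 puts the formula on 6 O.
Mg: 0.99940 × 1.99692 = 1.996 atoms per formula unit.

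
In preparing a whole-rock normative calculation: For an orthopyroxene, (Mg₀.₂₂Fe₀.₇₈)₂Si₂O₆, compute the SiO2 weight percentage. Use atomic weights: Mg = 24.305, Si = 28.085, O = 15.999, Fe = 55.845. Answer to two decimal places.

48.07 wt%

Molar mass of (Mg₀.₂₂Fe₀.₇₈)₂Si₂O₆ = 0.44×24.305 + 1.56×55.845 + 2×28.085 + 6×15.999 = 249.976 g/mol.
Each formula unit contains 2 Si, equivalent to 2/1 = 2.0000 mol SiO2.
M(SiO2) = 1×28.085 + 2×15.999 = 60.083 g/mol.
Mass of SiO2 per formula unit = 2.0000 × 60.083 = 120.166 g.
SiO2 wt% = 120.166 / 249.976 × 100 = 48.07%.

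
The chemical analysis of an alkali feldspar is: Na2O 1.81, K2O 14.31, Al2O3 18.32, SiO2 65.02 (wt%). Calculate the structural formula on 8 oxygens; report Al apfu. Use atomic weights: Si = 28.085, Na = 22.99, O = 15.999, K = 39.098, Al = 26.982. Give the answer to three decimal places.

0.997 Al apfu

Na2O (M=61.979): mol = 0.02920; Na = 0.05840, O = 0.02920.
K2O (M=94.195): mol = 0.15192; K = 0.30384, O = 0.15192.
Al2O3 (M=101.961): mol = 0.17968; Al = 0.35936, O = 0.53904.
SiO2 (M=60.083): mol = 1.08217; Si = 1.08217, O = 2.16434.
ΣO = 2.88450; factor = 8/ΣO = 2.77344.
Al apfu = 0.35936 × 2.77344 = 0.997.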